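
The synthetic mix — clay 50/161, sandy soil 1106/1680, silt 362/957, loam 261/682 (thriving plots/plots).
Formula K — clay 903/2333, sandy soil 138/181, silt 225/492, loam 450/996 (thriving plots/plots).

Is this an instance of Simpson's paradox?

Yes

Clay: the synthetic mix 50/161 = 31.1%, Formula K 903/2333 = 38.7% → Formula K
Sandy soil: the synthetic mix 1106/1680 = 65.8%, Formula K 138/181 = 76.2% → Formula K
Silt: the synthetic mix 362/957 = 37.8%, Formula K 225/492 = 45.7% → Formula K
Loam: the synthetic mix 261/682 = 38.3%, Formula K 450/996 = 45.2% → Formula K
Overall: the synthetic mix 1779/3480 = 51.1%, Formula K 1716/4002 = 42.9% → the synthetic mix
Formula K wins each soil group but the synthetic mix wins overall — the comparison reverses. Formula K's plots skew toward clay, which has a lower base rate.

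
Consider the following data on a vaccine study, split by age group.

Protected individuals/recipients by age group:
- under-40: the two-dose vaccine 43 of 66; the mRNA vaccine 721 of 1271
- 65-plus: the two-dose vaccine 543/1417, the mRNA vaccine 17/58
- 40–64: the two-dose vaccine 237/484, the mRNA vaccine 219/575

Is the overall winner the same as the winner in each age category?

No

Under-40: the two-dose vaccine 43/66 = 65.2%, the mRNA vaccine 721/1271 = 56.7% → the two-dose vaccine
65-plus: the two-dose vaccine 543/1417 = 38.3%, the mRNA vaccine 17/58 = 29.3% → the two-dose vaccine
40–64: the two-dose vaccine 237/484 = 49.0%, the mRNA vaccine 219/575 = 38.1% → the two-dose vaccine
Overall: the two-dose vaccine 823/1967 = 41.8%, the mRNA vaccine 957/1904 = 50.3% → the mRNA vaccine
The two-dose vaccine wins each age group but the mRNA vaccine wins overall — the comparison reverses. The two-dose vaccine's recipients skew toward 65-plus, which has a lower base rate.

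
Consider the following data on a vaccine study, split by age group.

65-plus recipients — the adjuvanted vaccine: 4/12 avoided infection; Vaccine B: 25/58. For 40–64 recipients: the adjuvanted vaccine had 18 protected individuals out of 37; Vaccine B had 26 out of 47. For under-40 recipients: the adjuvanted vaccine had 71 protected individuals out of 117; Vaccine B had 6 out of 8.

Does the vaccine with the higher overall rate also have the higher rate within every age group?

65-plus: the adjuvanted vaccine 4/12 = 33.3%, Vaccine B 25/58 = 43.1% → Vaccine B
40–64: the adjuvanted vaccine 18/37 = 48.6%, Vaccine B 26/47 = 55.3% → Vaccine B
Under-40: the adjuvanted vaccine 71/117 = 60.7%, Vaccine B 6/8 = 75.0% → Vaccine B
Overall: the adjuvanted vaccine 93/166 = 56.0%, Vaccine B 57/113 = 50.4% → the adjuvanted vaccine
Vaccine B wins each age group but the adjuvanted vaccine wins overall — the comparison reverses. Vaccine B's recipients skew toward 65-plus, which has a lower base rate.

No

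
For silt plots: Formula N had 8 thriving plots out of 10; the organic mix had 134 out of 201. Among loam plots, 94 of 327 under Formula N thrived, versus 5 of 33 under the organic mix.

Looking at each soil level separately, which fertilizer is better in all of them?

Formula N

Silt: Formula N 8/10 = 80.0%, the organic mix 134/201 = 66.7% → Formula N
Loam: Formula N 94/327 = 28.7%, the organic mix 5/33 = 15.2% → Formula N
Formula N has the higher rate in both groups.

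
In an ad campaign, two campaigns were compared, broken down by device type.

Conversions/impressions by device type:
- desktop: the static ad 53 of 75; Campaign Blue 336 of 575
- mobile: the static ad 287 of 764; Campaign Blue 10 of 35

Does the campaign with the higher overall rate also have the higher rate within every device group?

No

Desktop: the static ad 53/75 = 70.7%, Campaign Blue 336/575 = 58.4% → the static ad
Mobile: the static ad 287/764 = 37.6%, Campaign Blue 10/35 = 28.6% → the static ad
Overall: the static ad 340/839 = 40.5%, Campaign Blue 346/610 = 56.7% → Campaign Blue
The static ad wins each device group but Campaign Blue wins overall — the comparison reverses. The static ad's impressions skew toward mobile, which has a lower base rate.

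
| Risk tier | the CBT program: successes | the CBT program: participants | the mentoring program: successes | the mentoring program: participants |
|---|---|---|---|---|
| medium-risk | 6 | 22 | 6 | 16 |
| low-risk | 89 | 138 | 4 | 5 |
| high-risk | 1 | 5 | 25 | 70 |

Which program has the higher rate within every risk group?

the mentoring program

Medium-risk: the CBT program 6/22 = 27.3%, the mentoring program 6/16 = 37.5% → the mentoring program
Low-risk: the CBT program 89/138 = 64.5%, the mentoring program 4/5 = 80.0% → the mentoring program
High-risk: the CBT program 1/5 = 20.0%, the mentoring program 25/70 = 35.7% → the mentoring program
The mentoring program has the higher rate in all 3 groups.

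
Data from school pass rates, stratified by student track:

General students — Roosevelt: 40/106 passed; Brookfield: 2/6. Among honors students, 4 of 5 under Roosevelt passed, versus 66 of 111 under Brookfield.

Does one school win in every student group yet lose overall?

General: Roosevelt 40/106 = 37.7%, Brookfield 2/6 = 33.3% → Roosevelt
Honors: Roosevelt 4/5 = 80.0%, Brookfield 66/111 = 59.5% → Roosevelt
Overall: Roosevelt 44/111 = 39.6%, Brookfield 68/117 = 58.1% → Brookfield
Roosevelt wins each student group but Brookfield wins overall — the comparison reverses. Roosevelt's students skew toward general, which has a lower base rate.

Yes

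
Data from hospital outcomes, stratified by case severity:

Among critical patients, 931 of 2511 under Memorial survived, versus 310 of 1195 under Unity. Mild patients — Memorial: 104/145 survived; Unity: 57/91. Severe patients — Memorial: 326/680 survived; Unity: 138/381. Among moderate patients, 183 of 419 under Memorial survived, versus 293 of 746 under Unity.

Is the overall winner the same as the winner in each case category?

Critical: Memorial 931/2511 = 37.1%, Unity 310/1195 = 25.9% → Memorial
Mild: Memorial 104/145 = 71.7%, Unity 57/91 = 62.6% → Memorial
Severe: Memorial 326/680 = 47.9%, Unity 138/381 = 36.2% → Memorial
Moderate: Memorial 183/419 = 43.7%, Unity 293/746 = 39.3% → Memorial
Overall: Memorial 1544/3755 = 41.1%, Unity 798/2413 = 33.1% → Memorial
Memorial wins overall and in every case group — no reversal.

Yes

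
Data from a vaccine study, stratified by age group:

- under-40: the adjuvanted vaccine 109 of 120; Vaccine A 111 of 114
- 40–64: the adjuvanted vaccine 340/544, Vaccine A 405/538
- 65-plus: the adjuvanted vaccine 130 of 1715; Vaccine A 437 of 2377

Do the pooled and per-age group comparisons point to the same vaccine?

Yes

Under-40: the adjuvanted vaccine 109/120 = 90.8%, Vaccine A 111/114 = 97.4% → Vaccine A
40–64: the adjuvanted vaccine 340/544 = 62.5%, Vaccine A 405/538 = 75.3% → Vaccine A
65-plus: the adjuvanted vaccine 130/1715 = 7.6%, Vaccine A 437/2377 = 18.4% → Vaccine A
Overall: the adjuvanted vaccine 579/2379 = 24.3%, Vaccine A 953/3029 = 31.5% → Vaccine A
Vaccine A wins overall and in every age group — no reversal.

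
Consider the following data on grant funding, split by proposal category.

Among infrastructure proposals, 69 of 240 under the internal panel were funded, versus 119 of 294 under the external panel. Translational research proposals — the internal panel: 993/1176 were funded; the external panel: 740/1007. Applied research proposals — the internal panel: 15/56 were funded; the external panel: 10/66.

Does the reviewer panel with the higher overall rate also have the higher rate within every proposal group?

No

Infrastructure: the internal panel 69/240 = 28.8%, the external panel 119/294 = 40.5% → the external panel
Translational research: the internal panel 993/1176 = 84.4%, the external panel 740/1007 = 73.5% → the internal panel
Applied research: the internal panel 15/56 = 26.8%, the external panel 10/66 = 15.2% → the internal panel
Overall: the internal panel 1077/1472 = 73.2%, the external panel 869/1367 = 63.6% → the internal panel
Neither sweeps: the internal panel wins 2 of 3 groups, the external panel wins 1. The internal panel wins overall but not every group — no Simpson reversal.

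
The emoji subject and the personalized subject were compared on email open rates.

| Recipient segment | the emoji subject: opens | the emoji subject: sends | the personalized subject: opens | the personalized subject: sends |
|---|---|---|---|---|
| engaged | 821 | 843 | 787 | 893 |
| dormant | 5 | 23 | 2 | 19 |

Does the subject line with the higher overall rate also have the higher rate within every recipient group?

Engaged: the emoji subject 821/843 = 97.4%, the personalized subject 787/893 = 88.1% → the emoji subject
Dormant: the emoji subject 5/23 = 21.7%, the personalized subject 2/19 = 10.5% → the emoji subject
Overall: the emoji subject 826/866 = 95.4%, the personalized subject 789/912 = 86.5% → the emoji subject
The emoji subject wins overall and in every recipient group — no reversal.

Yes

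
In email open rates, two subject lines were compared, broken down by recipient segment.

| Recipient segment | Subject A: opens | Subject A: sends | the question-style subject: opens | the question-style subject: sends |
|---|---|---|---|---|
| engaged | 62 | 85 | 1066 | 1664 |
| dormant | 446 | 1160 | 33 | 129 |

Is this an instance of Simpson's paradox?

Yes

Engaged: Subject A 62/85 = 72.9%, the question-style subject 1066/1664 = 64.1% → Subject A
Dormant: Subject A 446/1160 = 38.4%, the question-style subject 33/129 = 25.6% → Subject A
Overall: Subject A 508/1245 = 40.8%, the question-style subject 1099/1793 = 61.3% → the question-style subject
Subject A wins each recipient group but the question-style subject wins overall — the comparison reverses. Subject A's sends skew toward dormant, which has a lower base rate.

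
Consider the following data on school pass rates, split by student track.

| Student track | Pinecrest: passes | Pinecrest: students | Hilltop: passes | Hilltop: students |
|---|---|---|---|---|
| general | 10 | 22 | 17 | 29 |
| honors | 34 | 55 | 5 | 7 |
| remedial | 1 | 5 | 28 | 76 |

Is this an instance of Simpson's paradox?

Yes

General: Pinecrest 10/22 = 45.5%, Hilltop 17/29 = 58.6% → Hilltop
Honors: Pinecrest 34/55 = 61.8%, Hilltop 5/7 = 71.4% → Hilltop
Remedial: Pinecrest 1/5 = 20.0%, Hilltop 28/76 = 36.8% → Hilltop
Overall: Pinecrest 45/82 = 54.9%, Hilltop 50/112 = 44.6% → Pinecrest
Hilltop wins each student group but Pinecrest wins overall — the comparison reverses. Hilltop's students skew toward remedial, which has a lower base rate.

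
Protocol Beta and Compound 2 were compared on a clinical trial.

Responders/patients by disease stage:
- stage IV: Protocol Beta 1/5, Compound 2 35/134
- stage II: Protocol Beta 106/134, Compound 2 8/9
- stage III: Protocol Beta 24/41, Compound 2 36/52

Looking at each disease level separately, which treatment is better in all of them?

Compound 2

Stage IV: Protocol Beta 1/5 = 20.0%, Compound 2 35/134 = 26.1% → Compound 2
Stage II: Protocol Beta 106/134 = 79.1%, Compound 2 8/9 = 88.9% → Compound 2
Stage III: Protocol Beta 24/41 = 58.5%, Compound 2 36/52 = 69.2% → Compound 2
Compound 2 has the higher rate in all 3 groups.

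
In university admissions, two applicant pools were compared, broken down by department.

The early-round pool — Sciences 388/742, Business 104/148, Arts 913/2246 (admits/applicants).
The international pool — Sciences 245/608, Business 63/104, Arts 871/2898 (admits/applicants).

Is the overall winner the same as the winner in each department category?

Yes

Sciences: the early-round pool 388/742 = 52.3%, the international pool 245/608 = 40.3% → the early-round pool
Business: the early-round pool 104/148 = 70.3%, the international pool 63/104 = 60.6% → the early-round pool
Arts: the early-round pool 913/2246 = 40.7%, the international pool 871/2898 = 30.1% → the early-round pool
Overall: the early-round pool 1405/3136 = 44.8%, the international pool 1179/3610 = 32.7% → the early-round pool
The early-round pool wins overall and in every department group — no reversal.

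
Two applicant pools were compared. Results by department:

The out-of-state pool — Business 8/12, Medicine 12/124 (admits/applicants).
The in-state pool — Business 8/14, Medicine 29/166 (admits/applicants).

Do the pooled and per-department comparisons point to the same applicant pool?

No

Business: the out-of-state pool 8/12 = 66.7%, the in-state pool 8/14 = 57.1% → the out-of-state pool
Medicine: the out-of-state pool 12/124 = 9.7%, the in-state pool 29/166 = 17.5% → the in-state pool
Overall: the out-of-state pool 20/136 = 14.7%, the in-state pool 37/180 = 20.6% → the in-state pool
Neither sweeps: the out-of-state pool wins 1 of 2 groups, the in-state pool wins 1. The in-state pool wins overall but not every group — no Simpson reversal.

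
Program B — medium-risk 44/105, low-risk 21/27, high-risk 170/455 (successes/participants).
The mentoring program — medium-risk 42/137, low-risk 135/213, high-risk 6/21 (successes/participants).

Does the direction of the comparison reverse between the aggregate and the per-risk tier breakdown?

Medium-risk: Program B 44/105 = 41.9%, the mentoring program 42/137 = 30.7% → Program B
Low-risk: Program B 21/27 = 77.8%, the mentoring program 135/213 = 63.4% → Program B
High-risk: Program B 170/455 = 37.4%, the mentoring program 6/21 = 28.6% → Program B
Overall: Program B 235/587 = 40.0%, the mentoring program 183/371 = 49.3% → the mentoring program
Program B wins each risk group but the mentoring program wins overall — the comparison reverses. Program B's participants skew toward high-risk, which has a lower base rate.

Yes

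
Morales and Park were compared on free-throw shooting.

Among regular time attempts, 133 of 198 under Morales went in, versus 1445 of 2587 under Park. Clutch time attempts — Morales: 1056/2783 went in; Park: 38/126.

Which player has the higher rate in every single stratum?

Regular time: Morales 133/198 = 67.2%, Park 1445/2587 = 55.9% → Morales
Clutch time: Morales 1056/2783 = 37.9%, Park 38/126 = 30.2% → Morales
Morales has the higher rate in both groups.

Morales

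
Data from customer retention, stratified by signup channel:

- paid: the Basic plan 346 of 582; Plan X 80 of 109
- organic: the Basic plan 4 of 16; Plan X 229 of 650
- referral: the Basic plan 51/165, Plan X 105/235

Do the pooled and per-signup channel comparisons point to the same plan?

No

Paid: the Basic plan 346/582 = 59.5%, Plan X 80/109 = 73.4% → Plan X
Organic: the Basic plan 4/16 = 25.0%, Plan X 229/650 = 35.2% → Plan X
Referral: the Basic plan 51/165 = 30.9%, Plan X 105/235 = 44.7% → Plan X
Overall: the Basic plan 401/763 = 52.6%, Plan X 414/994 = 41.6% → the Basic plan
Plan X wins each signup group but the Basic plan wins overall — the comparison reverses. Plan X's customers skew toward organic, which has a lower base rate.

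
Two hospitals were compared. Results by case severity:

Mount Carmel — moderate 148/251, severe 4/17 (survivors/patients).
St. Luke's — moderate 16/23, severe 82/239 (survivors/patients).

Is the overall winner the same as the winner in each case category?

No

Moderate: Mount Carmel 148/251 = 59.0%, St. Luke's 16/23 = 69.6% → St. Luke's
Severe: Mount Carmel 4/17 = 23.5%, St. Luke's 82/239 = 34.3% → St. Luke's
Overall: Mount Carmel 152/268 = 56.7%, St. Luke's 98/262 = 37.4% → Mount Carmel
St. Luke's wins each case group but Mount Carmel wins overall — the comparison reverses. St. Luke's's patients skew toward severe, which has a lower base rate.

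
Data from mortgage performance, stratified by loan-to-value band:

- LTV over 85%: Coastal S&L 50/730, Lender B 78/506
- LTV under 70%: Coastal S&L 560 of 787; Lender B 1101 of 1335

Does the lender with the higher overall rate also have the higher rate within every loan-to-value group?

Yes

LTV over 85%: Coastal S&L 50/730 = 6.8%, Lender B 78/506 = 15.4% → Lender B
LTV under 70%: Coastal S&L 560/787 = 71.2%, Lender B 1101/1335 = 82.5% → Lender B
Overall: Coastal S&L 610/1517 = 40.2%, Lender B 1179/1841 = 64.0% → Lender B
Lender B wins overall and in every loan-to-value group — no reversal.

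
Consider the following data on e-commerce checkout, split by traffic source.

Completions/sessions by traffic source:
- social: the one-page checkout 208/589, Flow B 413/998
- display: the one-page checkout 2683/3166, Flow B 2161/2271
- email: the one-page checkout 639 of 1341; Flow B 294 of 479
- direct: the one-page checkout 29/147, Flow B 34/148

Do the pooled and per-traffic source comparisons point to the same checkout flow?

Yes

Social: the one-page checkout 208/589 = 35.3%, Flow B 413/998 = 41.4% → Flow B
Display: the one-page checkout 2683/3166 = 84.7%, Flow B 2161/2271 = 95.2% → Flow B
Email: the one-page checkout 639/1341 = 47.7%, Flow B 294/479 = 61.4% → Flow B
Direct: the one-page checkout 29/147 = 19.7%, Flow B 34/148 = 23.0% → Flow B
Overall: the one-page checkout 3559/5243 = 67.9%, Flow B 2902/3896 = 74.5% → Flow B
Flow B wins overall and in every traffic group — no reversal.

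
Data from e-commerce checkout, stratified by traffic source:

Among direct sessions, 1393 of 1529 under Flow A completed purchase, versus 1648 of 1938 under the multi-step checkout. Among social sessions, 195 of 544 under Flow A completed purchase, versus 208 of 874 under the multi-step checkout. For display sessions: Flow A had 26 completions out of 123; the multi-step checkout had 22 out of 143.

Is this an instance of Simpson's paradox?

No

Direct: Flow A 1393/1529 = 91.1%, the multi-step checkout 1648/1938 = 85.0% → Flow A
Social: Flow A 195/544 = 35.8%, the multi-step checkout 208/874 = 23.8% → Flow A
Display: Flow A 26/123 = 21.1%, the multi-step checkout 22/143 = 15.4% → Flow A
Overall: Flow A 1614/2196 = 73.5%, the multi-step checkout 1878/2955 = 63.6% → Flow A
Flow A wins overall and in every traffic group — no reversal.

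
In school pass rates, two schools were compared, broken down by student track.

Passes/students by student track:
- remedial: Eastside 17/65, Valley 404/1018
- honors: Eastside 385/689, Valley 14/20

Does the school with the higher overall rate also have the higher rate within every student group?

Remedial: Eastside 17/65 = 26.2%, Valley 404/1018 = 39.7% → Valley
Honors: Eastside 385/689 = 55.9%, Valley 14/20 = 70.0% → Valley
Overall: Eastside 402/754 = 53.3%, Valley 418/1038 = 40.3% → Eastside
Valley wins each student group but Eastside wins overall — the comparison reverses. Valley's students skew toward remedial, which has a lower base rate.

No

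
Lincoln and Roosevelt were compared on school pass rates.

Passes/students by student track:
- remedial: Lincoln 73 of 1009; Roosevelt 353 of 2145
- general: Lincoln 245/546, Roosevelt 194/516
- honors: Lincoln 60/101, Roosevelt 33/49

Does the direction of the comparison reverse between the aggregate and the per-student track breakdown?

Remedial: Lincoln 73/1009 = 7.2%, Roosevelt 353/2145 = 16.5% → Roosevelt
General: Lincoln 245/546 = 44.9%, Roosevelt 194/516 = 37.6% → Lincoln
Honors: Lincoln 60/101 = 59.4%, Roosevelt 33/49 = 67.3% → Roosevelt
Overall: Lincoln 378/1656 = 22.8%, Roosevelt 580/2710 = 21.4% → Lincoln
Neither sweeps: Lincoln wins 1 of 3 groups, Roosevelt wins 2. Lincoln wins overall but not every group — no Simpson reversal.

No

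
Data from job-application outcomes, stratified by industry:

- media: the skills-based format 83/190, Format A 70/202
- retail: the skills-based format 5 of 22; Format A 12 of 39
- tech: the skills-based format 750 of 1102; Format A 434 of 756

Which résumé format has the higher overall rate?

the skills-based format

Media: the skills-based format 83/190 = 43.7%, Format A 70/202 = 34.7% → the skills-based format
Retail: the skills-based format 5/22 = 22.7%, Format A 12/39 = 30.8% → Format A
Tech: the skills-based format 750/1102 = 68.1%, Format A 434/756 = 57.4% → the skills-based format
Overall: the skills-based format 838/1314 = 63.8%, Format A 516/997 = 51.8% → the skills-based format
(Neither sweeps every industry group, but the skills-based format has the higher pooled rate.)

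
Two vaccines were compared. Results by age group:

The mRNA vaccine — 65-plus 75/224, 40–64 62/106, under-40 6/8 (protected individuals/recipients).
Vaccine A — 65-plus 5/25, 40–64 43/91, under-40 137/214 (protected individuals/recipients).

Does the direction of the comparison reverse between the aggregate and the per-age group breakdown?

Yes

65-plus: the mRNA vaccine 75/224 = 33.5%, Vaccine A 5/25 = 20.0% → the mRNA vaccine
40–64: the mRNA vaccine 62/106 = 58.5%, Vaccine A 43/91 = 47.3% → the mRNA vaccine
Under-40: the mRNA vaccine 6/8 = 75.0%, Vaccine A 137/214 = 64.0% → the mRNA vaccine
Overall: the mRNA vaccine 143/338 = 42.3%, Vaccine A 185/330 = 56.1% → Vaccine A
The mRNA vaccine wins each age group but Vaccine A wins overall — the comparison reverses. The mRNA vaccine's recipients skew toward 65-plus, which has a lower base rate.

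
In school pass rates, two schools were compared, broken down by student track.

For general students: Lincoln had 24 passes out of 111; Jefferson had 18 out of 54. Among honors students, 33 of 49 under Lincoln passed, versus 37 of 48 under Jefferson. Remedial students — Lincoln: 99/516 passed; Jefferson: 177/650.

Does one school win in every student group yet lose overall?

No

General: Lincoln 24/111 = 21.6%, Jefferson 18/54 = 33.3% → Jefferson
Honors: Lincoln 33/49 = 67.3%, Jefferson 37/48 = 77.1% → Jefferson
Remedial: Lincoln 99/516 = 19.2%, Jefferson 177/650 = 27.2% → Jefferson
Overall: Lincoln 156/676 = 23.1%, Jefferson 232/752 = 30.9% → Jefferson
Jefferson wins overall and in every student group — no reversal.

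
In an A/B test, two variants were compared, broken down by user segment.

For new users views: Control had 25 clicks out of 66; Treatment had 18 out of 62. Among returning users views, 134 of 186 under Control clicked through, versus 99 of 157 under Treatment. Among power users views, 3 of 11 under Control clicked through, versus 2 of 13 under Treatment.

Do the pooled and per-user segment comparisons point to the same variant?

Yes

New users: Control 25/66 = 37.9%, Treatment 18/62 = 29.0% → Control
Returning users: Control 134/186 = 72.0%, Treatment 99/157 = 63.1% → Control
Power users: Control 3/11 = 27.3%, Treatment 2/13 = 15.4% → Control
Overall: Control 162/263 = 61.6%, Treatment 119/232 = 51.3% → Control
Control wins overall and in every user group — no reversal.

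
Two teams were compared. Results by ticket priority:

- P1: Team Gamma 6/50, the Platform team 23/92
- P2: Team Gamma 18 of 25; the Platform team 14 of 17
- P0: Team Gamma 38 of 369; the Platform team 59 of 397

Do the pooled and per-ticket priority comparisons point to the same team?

Yes

P1: Team Gamma 6/50 = 12.0%, the Platform team 23/92 = 25.0% → the Platform team
P2: Team Gamma 18/25 = 72.0%, the Platform team 14/17 = 82.4% → the Platform team
P0: Team Gamma 38/369 = 10.3%, the Platform team 59/397 = 14.9% → the Platform team
Overall: Team Gamma 62/444 = 14.0%, the Platform team 96/506 = 19.0% → the Platform team
The Platform team wins overall and in every ticket group — no reversal.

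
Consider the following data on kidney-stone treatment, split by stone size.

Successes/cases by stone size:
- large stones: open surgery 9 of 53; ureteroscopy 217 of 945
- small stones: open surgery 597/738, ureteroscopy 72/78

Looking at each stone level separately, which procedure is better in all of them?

ureteroscopy

Large stones: open surgery 9/53 = 17.0%, ureteroscopy 217/945 = 23.0% → ureteroscopy
Small stones: open surgery 597/738 = 80.9%, ureteroscopy 72/78 = 92.3% → ureteroscopy
Ureteroscopy has the higher rate in both groups.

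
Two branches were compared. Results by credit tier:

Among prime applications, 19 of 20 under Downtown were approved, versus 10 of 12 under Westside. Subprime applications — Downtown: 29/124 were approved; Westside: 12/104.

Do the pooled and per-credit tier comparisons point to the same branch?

Yes

Prime: Downtown 19/20 = 95.0%, Westside 10/12 = 83.3% → Downtown
Subprime: Downtown 29/124 = 23.4%, Westside 12/104 = 11.5% → Downtown
Overall: Downtown 48/144 = 33.3%, Westside 22/116 = 19.0% → Downtown
Downtown wins overall and in every credit group — no reversal.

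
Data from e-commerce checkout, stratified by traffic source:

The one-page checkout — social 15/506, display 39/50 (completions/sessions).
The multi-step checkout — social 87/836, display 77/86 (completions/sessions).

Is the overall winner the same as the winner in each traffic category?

Yes

Social: the one-page checkout 15/506 = 3.0%, the multi-step checkout 87/836 = 10.4% → the multi-step checkout
Display: the one-page checkout 39/50 = 78.0%, the multi-step checkout 77/86 = 89.5% → the multi-step checkout
Overall: the one-page checkout 54/556 = 9.7%, the multi-step checkout 164/922 = 17.8% → the multi-step checkout
The multi-step checkout wins overall and in every traffic group — no reversal.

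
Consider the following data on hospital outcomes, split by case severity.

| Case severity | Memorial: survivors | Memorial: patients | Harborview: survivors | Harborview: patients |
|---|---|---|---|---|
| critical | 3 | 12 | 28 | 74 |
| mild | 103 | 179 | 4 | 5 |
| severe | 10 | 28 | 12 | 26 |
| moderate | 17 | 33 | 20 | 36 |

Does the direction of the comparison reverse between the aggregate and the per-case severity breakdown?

Yes

Critical: Memorial 3/12 = 25.0%, Harborview 28/74 = 37.8% → Harborview
Mild: Memorial 103/179 = 57.5%, Harborview 4/5 = 80.0% → Harborview
Severe: Memorial 10/28 = 35.7%, Harborview 12/26 = 46.2% → Harborview
Moderate: Memorial 17/33 = 51.5%, Harborview 20/36 = 55.6% → Harborview
Overall: Memorial 133/252 = 52.8%, Harborview 64/141 = 45.4% → Memorial
Harborview wins each case group but Memorial wins overall — the comparison reverses. Harborview's patients skew toward critical, which has a lower base rate.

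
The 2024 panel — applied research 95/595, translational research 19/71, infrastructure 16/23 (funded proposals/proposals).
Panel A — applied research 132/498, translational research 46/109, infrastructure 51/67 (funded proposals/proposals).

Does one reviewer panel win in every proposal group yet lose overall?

Applied research: the 2024 panel 95/595 = 16.0%, Panel A 132/498 = 26.5% → Panel A
Translational research: the 2024 panel 19/71 = 26.8%, Panel A 46/109 = 42.2% → Panel A
Infrastructure: the 2024 panel 16/23 = 69.6%, Panel A 51/67 = 76.1% → Panel A
Overall: the 2024 panel 130/689 = 18.9%, Panel A 229/674 = 34.0% → Panel A
Panel A wins overall and in every proposal group — no reversal.

No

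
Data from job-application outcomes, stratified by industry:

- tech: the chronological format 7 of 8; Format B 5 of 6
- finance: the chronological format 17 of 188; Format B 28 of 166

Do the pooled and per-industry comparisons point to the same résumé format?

No

Tech: the chronological format 7/8 = 87.5%, Format B 5/6 = 83.3% → the chronological format
Finance: the chronological format 17/188 = 9.0%, Format B 28/166 = 16.9% → Format B
Overall: the chronological format 24/196 = 12.2%, Format B 33/172 = 19.2% → Format B
Neither sweeps: the chronological format wins 1 of 2 groups, Format B wins 1. Format B wins overall but not every group — no Simpson reversal.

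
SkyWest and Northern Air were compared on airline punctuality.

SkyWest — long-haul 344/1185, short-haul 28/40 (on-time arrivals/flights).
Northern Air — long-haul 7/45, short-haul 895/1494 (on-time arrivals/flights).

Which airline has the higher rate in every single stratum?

Long-haul: SkyWest 344/1185 = 29.0%, Northern Air 7/45 = 15.6% → SkyWest
Short-haul: SkyWest 28/40 = 70.0%, Northern Air 895/1494 = 59.9% → SkyWest
SkyWest has the higher rate in both groups.

SkyWest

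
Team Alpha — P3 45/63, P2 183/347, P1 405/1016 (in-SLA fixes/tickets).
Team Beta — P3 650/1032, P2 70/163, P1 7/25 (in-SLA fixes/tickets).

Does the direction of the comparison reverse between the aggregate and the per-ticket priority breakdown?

Yes

P3: Team Alpha 45/63 = 71.4%, Team Beta 650/1032 = 63.0% → Team Alpha
P2: Team Alpha 183/347 = 52.7%, Team Beta 70/163 = 42.9% → Team Alpha
P1: Team Alpha 405/1016 = 39.9%, Team Beta 7/25 = 28.0% → Team Alpha
Overall: Team Alpha 633/1426 = 44.4%, Team Beta 727/1220 = 59.6% → Team Beta
Team Alpha wins each ticket group but Team Beta wins overall — the comparison reverses. Team Alpha's tickets skew toward P1, which has a lower base rate.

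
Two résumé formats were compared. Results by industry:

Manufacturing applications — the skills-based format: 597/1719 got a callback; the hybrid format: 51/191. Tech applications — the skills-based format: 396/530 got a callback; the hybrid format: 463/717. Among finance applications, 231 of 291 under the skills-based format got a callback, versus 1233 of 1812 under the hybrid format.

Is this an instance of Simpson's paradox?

Yes

Manufacturing: the skills-based format 597/1719 = 34.7%, the hybrid format 51/191 = 26.7% → the skills-based format
Tech: the skills-based format 396/530 = 74.7%, the hybrid format 463/717 = 64.6% → the skills-based format
Finance: the skills-based format 231/291 = 79.4%, the hybrid format 1233/1812 = 68.0% → the skills-based format
Overall: the skills-based format 1224/2540 = 48.2%, the hybrid format 1747/2720 = 64.2% → the hybrid format
The skills-based format wins each industry group but the hybrid format wins overall — the comparison reverses. The skills-based format's applications skew toward manufacturing, which has a lower base rate.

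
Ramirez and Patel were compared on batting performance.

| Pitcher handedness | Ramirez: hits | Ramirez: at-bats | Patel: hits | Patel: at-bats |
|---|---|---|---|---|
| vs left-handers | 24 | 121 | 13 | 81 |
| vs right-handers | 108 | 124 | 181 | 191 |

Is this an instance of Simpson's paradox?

No

Vs left-handers: Ramirez 24/121 = 19.8%, Patel 13/81 = 16.0% → Ramirez
Vs right-handers: Ramirez 108/124 = 87.1%, Patel 181/191 = 94.8% → Patel
Overall: Ramirez 132/245 = 53.9%, Patel 194/272 = 71.3% → Patel
Neither sweeps: Ramirez wins 1 of 2 groups, Patel wins 1. Patel wins overall but not every group — no Simpson reversal.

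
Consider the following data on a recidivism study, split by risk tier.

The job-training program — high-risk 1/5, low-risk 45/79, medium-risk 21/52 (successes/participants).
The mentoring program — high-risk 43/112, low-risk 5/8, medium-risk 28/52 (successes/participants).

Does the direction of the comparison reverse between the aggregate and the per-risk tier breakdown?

High-risk: the job-training program 1/5 = 20.0%, the mentoring program 43/112 = 38.4% → the mentoring program
Low-risk: the job-training program 45/79 = 57.0%, the mentoring program 5/8 = 62.5% → the mentoring program
Medium-risk: the job-training program 21/52 = 40.4%, the mentoring program 28/52 = 53.8% → the mentoring program
Overall: the job-training program 67/136 = 49.3%, the mentoring program 76/172 = 44.2% → the job-training program
The mentoring program wins each risk group but the job-training program wins overall — the comparison reverses. The mentoring program's participants skew toward high-risk, which has a lower base rate.

Yes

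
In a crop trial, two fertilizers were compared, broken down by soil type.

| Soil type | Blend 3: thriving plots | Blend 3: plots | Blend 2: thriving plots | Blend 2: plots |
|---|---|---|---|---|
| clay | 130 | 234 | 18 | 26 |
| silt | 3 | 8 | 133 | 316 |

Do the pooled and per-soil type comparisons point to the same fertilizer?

No

Clay: Blend 3 130/234 = 55.6%, Blend 2 18/26 = 69.2% → Blend 2
Silt: Blend 3 3/8 = 37.5%, Blend 2 133/316 = 42.1% → Blend 2
Overall: Blend 3 133/242 = 55.0%, Blend 2 151/342 = 44.2% → Blend 3
Blend 2 wins each soil group but Blend 3 wins overall — the comparison reverses. Blend 2's plots skew toward silt, which has a lower base rate.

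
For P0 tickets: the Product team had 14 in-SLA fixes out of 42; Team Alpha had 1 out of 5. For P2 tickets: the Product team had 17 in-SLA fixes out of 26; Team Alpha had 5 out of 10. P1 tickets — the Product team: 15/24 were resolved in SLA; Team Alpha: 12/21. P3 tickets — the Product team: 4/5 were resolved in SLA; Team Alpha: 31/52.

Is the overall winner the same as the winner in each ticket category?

No

P0: the Product team 14/42 = 33.3%, Team Alpha 1/5 = 20.0% → the Product team
P2: the Product team 17/26 = 65.4%, Team Alpha 5/10 = 50.0% → the Product team
P1: the Product team 15/24 = 62.5%, Team Alpha 12/21 = 57.1% → the Product team
P3: the Product team 4/5 = 80.0%, Team Alpha 31/52 = 59.6% → the Product team
Overall: the Product team 50/97 = 51.5%, Team Alpha 49/88 = 55.7% → Team Alpha
The Product team wins each ticket group but Team Alpha wins overall — the comparison reverses. The Product team's tickets skew toward P0, which has a lower base rate.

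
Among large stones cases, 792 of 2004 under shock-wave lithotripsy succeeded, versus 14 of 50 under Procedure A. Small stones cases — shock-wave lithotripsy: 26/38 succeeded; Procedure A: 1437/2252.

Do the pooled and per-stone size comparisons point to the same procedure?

No

Large stones: shock-wave lithotripsy 792/2004 = 39.5%, Procedure A 14/50 = 28.0% → shock-wave lithotripsy
Small stones: shock-wave lithotripsy 26/38 = 68.4%, Procedure A 1437/2252 = 63.8% → shock-wave lithotripsy
Overall: shock-wave lithotripsy 818/2042 = 40.1%, Procedure A 1451/2302 = 63.0% → Procedure A
Shock-wave lithotripsy wins each stone group but Procedure A wins overall — the comparison reverses. Shock-wave lithotripsy's cases skew toward large stones, which has a lower base rate.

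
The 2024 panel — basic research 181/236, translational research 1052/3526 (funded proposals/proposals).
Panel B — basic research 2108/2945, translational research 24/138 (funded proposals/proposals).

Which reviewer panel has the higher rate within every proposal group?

the 2024 panel

Basic research: the 2024 panel 181/236 = 76.7%, Panel B 2108/2945 = 71.6% → the 2024 panel
Translational research: the 2024 panel 1052/3526 = 29.8%, Panel B 24/138 = 17.4% → the 2024 panel
The 2024 panel has the higher rate in both groups.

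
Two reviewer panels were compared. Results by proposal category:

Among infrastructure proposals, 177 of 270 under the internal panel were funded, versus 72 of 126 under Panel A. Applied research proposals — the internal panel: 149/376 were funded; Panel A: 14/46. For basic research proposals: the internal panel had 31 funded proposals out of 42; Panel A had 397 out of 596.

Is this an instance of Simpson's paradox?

Infrastructure: the internal panel 177/270 = 65.6%, Panel A 72/126 = 57.1% → the internal panel
Applied research: the internal panel 149/376 = 39.6%, Panel A 14/46 = 30.4% → the internal panel
Basic research: the internal panel 31/42 = 73.8%, Panel A 397/596 = 66.6% → the internal panel
Overall: the internal panel 357/688 = 51.9%, Panel A 483/768 = 62.9% → Panel A
The internal panel wins each proposal group but Panel A wins overall — the comparison reverses. The internal panel's proposals skew toward applied research, which has a lower base rate.

Yes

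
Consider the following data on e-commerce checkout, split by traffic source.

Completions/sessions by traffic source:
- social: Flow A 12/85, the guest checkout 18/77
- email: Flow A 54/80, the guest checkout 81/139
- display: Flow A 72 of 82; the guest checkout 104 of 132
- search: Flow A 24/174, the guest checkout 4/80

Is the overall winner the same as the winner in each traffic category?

Social: Flow A 12/85 = 14.1%, the guest checkout 18/77 = 23.4% → the guest checkout
Email: Flow A 54/80 = 67.5%, the guest checkout 81/139 = 58.3% → Flow A
Display: Flow A 72/82 = 87.8%, the guest checkout 104/132 = 78.8% → Flow A
Search: Flow A 24/174 = 13.8%, the guest checkout 4/80 = 5.0% → Flow A
Overall: Flow A 162/421 = 38.5%, the guest checkout 207/428 = 48.4% → the guest checkout
Neither sweeps: Flow A wins 3 of 4 groups, the guest checkout wins 1. The guest checkout wins overall but not every group — no Simpson reversal.

No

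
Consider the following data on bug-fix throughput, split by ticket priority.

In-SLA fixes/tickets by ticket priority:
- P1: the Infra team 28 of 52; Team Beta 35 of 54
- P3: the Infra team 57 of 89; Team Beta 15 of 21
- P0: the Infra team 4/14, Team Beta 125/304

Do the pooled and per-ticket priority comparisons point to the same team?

P1: the Infra team 28/52 = 53.8%, Team Beta 35/54 = 64.8% → Team Beta
P3: the Infra team 57/89 = 64.0%, Team Beta 15/21 = 71.4% → Team Beta
P0: the Infra team 4/14 = 28.6%, Team Beta 125/304 = 41.1% → Team Beta
Overall: the Infra team 89/155 = 57.4%, Team Beta 175/379 = 46.2% → the Infra team
Team Beta wins each ticket group but the Infra team wins overall — the comparison reverses. Team Beta's tickets skew toward P0, which has a lower base rate.

No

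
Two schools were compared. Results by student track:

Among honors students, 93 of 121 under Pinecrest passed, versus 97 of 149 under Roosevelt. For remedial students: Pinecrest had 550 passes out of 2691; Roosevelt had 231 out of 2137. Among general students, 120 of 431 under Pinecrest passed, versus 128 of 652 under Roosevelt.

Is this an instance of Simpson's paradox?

Honors: Pinecrest 93/121 = 76.9%, Roosevelt 97/149 = 65.1% → Pinecrest
Remedial: Pinecrest 550/2691 = 20.4%, Roosevelt 231/2137 = 10.8% → Pinecrest
General: Pinecrest 120/431 = 27.8%, Roosevelt 128/652 = 19.6% → Pinecrest
Overall: Pinecrest 763/3243 = 23.5%, Roosevelt 456/2938 = 15.5% → Pinecrest
Pinecrest wins overall and in every student group — no reversal.

No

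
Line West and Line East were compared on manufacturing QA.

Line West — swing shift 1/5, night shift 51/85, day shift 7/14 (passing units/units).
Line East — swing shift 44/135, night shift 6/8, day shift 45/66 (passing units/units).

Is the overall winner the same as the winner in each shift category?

No

Swing shift: Line West 1/5 = 20.0%, Line East 44/135 = 32.6% → Line East
Night shift: Line West 51/85 = 60.0%, Line East 6/8 = 75.0% → Line East
Day shift: Line West 7/14 = 50.0%, Line East 45/66 = 68.2% → Line East
Overall: Line West 59/104 = 56.7%, Line East 95/209 = 45.5% → Line West
Line East wins each shift group but Line West wins overall — the comparison reverses. Line East's units skew toward swing shift, which has a lower base rate.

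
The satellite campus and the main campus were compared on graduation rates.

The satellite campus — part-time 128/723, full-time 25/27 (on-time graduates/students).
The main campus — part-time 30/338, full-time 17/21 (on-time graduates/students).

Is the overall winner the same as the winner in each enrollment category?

Yes

Part-time: the satellite campus 128/723 = 17.7%, the main campus 30/338 = 8.9% → the satellite campus
Full-time: the satellite campus 25/27 = 92.6%, the main campus 17/21 = 81.0% → the satellite campus
Overall: the satellite campus 153/750 = 20.4%, the main campus 47/359 = 13.1% → the satellite campus
The satellite campus wins overall and in every enrollment group — no reversal.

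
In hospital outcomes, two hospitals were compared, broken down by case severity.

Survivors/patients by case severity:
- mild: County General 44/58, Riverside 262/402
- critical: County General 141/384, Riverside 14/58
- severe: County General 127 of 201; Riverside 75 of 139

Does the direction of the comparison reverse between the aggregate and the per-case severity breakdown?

Mild: County General 44/58 = 75.9%, Riverside 262/402 = 65.2% → County General
Critical: County General 141/384 = 36.7%, Riverside 14/58 = 24.1% → County General
Severe: County General 127/201 = 63.2%, Riverside 75/139 = 54.0% → County General
Overall: County General 312/643 = 48.5%, Riverside 351/599 = 58.6% → Riverside
County General wins each case group but Riverside wins overall — the comparison reverses. County General's patients skew toward critical, which has a lower base rate.

Yes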